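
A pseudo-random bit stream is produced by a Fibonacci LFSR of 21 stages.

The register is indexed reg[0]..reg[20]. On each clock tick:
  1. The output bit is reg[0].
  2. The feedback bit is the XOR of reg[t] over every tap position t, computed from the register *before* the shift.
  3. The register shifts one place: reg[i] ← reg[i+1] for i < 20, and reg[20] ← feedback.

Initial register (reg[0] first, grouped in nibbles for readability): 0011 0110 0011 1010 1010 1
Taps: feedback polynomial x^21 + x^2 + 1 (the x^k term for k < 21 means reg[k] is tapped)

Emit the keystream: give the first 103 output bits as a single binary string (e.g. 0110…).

tick  register→output (feedback)
  0  001101100011101010101→0 (1)
  1  011011000111010101011→0 (1)
  2  110110001110101010111→1 (1)
  3  101100011101010101111→1 (0)
  4  011000111010101011110→0 (1)
  5  110001110101010111101→1 (1)
  6  100011101010101111011→1 (1)
  7  000111010101011110111→0 (0)
  8  001110101010111101110→0 (1)
  9  011101010101111011101→0 (1)
 10  111010101011110111011→1 (0)
 11  110101010111101110110→1 (1)
 12  101010101111011101101→1 (0)
 13  010101011110111011010→0 (0)
 14  101010111101110110100→1 (0)
 15  010101111011101101000→0 (0)
 16  101011110111011010000→1 (0)
 17  010111101110110100000→0 (0)
 18  101111011101101000000→1 (0)
 19  011110111011010000000→0 (1)
 20  111101110110100000001→1 (0)
 21  111011101101000000010→1 (0)
 22  110111011010000000100→1 (1)
 23  101110110100000001001→1 (0)
 24  011101101000000010010→0 (1)
 25  111011010000000100101→1 (0)
 26  110110100000001001010→1 (1)
 27  101101000000010010101→1 (0)
 28  011010000000100101010→0 (1)
 29  110100000001001010101→1 (1)
 30  101000000010010101011→1 (0)
 31  010000000100101010110→0 (0)
 32  100000001001010101100→1 (1)
 33  000000010010101011001→0 (0)
 34  000000100101010110010→0 (0)
 35  000001001010101100100→0 (0)
 36  000010010101011001000→0 (0)
 37  000100101010110010000→0 (0)
 38  001001010101100100000→0 (1)
 39  010010101011001000001→0 (0)
 40  100101010110010000010→1 (1)
 41  001010101100100000101→0 (1)
 42  010101011001000001011→0 (0)
 43  101010110010000010110→1 (0)
 44  010101100100000101100→0 (0)
 45  101011001000001011000→1 (0)
 46  010110010000010110000→0 (0)
 47  101100100000101100000→1 (0)
 48  011001000001011000000→0 (1)
 49  110010000010110000001→1 (1)
 50  100100000101100000011→1 (1)
 51  001000001011000000111→0 (1)
 52  010000010110000001111→0 (0)
 53  100000101100000011110→1 (1)
 54  000001011000000111101→0 (0)
 55  000010110000001111010→0 (0)
 56  000101100000011110100→0 (0)
 57  001011000000111101000→0 (1)
 58  010110000001111010001→0 (0)
 59  101100000011110100010→1 (0)
 60  011000000111101000100→0 (1)
 61  110000001111010001001→1 (1)
 62  100000011110100010011→1 (1)
 63  000000111101000100111→0 (0)
 64  000001111010001001110→0 (0)
 65  000011110100010011100→0 (0)
 66  000111101000100111000→0 (0)
 67  001111010001001110000→0 (1)
 68  011110100010011100001→0 (1)
 69  111101000100111000011→1 (0)
 70  111010001001110000110→1 (0)
 71  110100010011100001100→1 (1)
 72  101000100111000011001→1 (0)
 73  010001001110000110010→0 (0)
 74  100010011100001100100→1 (1)
 75  000100111000011001001→0 (0)
 76  001001110000110010010→0 (1)
 77  010011100001100100101→0 (0)
 78  100111000011001001010→1 (1)
 79  001110000110010010101→0 (1)
 80  011100001100100101011→0 (1)
 81  111000011001001010111→1 (0)
 82  110000110010010101110→1 (1)
 83  100001100100101011101→1 (1)
 84  000011001001010111011→0 (0)
 85  000110010010101110110→0 (0)
 86  001100100101011101100→0 (1)
 87  011001001010111011001→0 (1)
 88  110010010101110110011→1 (1)
 89  100100101011101100111→1 (1)
 90  001001010111011001111→0 (1)
 91  010010101110110011111→0 (0)
 92  100101011101100111110→1 (1)
 93  001010111011001111101→0 (1)
 94  010101110110011111011→0 (0)
 95  101011101100111110110→1 (0)
 96  010111011001111101100→0 (0)
 97  101110110011111011000→1 (0)
 98  011101100111110110000→0 (1)
 99  111011001111101100001→1 (0)
100  110110011111011000010→1 (1)
101  101100111110110000101→1 (0)
102  011001111101100001010→0 (1)

0011011000111010101011110111011010000000100101010110010000010110000001111010001001110000110010010101110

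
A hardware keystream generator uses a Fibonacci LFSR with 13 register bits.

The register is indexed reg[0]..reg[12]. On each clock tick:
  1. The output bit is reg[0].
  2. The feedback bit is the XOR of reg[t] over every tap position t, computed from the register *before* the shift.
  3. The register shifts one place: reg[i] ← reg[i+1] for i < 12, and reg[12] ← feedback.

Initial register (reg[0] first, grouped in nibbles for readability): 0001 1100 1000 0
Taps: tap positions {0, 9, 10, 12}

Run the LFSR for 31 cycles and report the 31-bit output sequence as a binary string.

step | reg (before) | out | fb
   0 | 0001110010000 | 0 | 0
   1 | 0011100100000 | 0 | 0
   2 | 0111001000000 | 0 | 0
   3 | 1110010000000 | 1 | 1
   4 | 1100100000001 | 1 | 0
   5 | 1001000000010 | 1 | 1
   6 | 0010000000101 | 0 | 0
   7 | 0100000001010 | 0 | 1
   8 | 1000000010101 | 1 | 1
   9 | 0000000101011 | 0 | 0
  10 | 0000001010110 | 0 | 1
  11 | 0000010101101 | 0 | 1
  12 | 0000101011011 | 0 | 0
  13 | 0001010110110 | 0 | 1
  14 | 0010101101101 | 0 | 1
  15 | 0101011011011 | 0 | 0
  16 | 1010110110110 | 1 | 0
  17 | 0101101101100 | 0 | 0
  18 | 1011011011000 | 1 | 0
  19 | 0110110110000 | 0 | 0
  20 | 1101101100000 | 1 | 1
  21 | 1011011000001 | 1 | 0
  22 | 0110110000010 | 0 | 0
  23 | 1101100000100 | 1 | 0
  24 | 1011000001000 | 1 | 0
  25 | 0110000010000 | 0 | 0
  26 | 1100000100000 | 1 | 1
  27 | 1000001000001 | 1 | 0
  28 | 0000010000010 | 0 | 0
  29 | 0000100000100 | 0 | 1
  30 | 0001000001001 | 0 | 0

0001110010000000101011011011000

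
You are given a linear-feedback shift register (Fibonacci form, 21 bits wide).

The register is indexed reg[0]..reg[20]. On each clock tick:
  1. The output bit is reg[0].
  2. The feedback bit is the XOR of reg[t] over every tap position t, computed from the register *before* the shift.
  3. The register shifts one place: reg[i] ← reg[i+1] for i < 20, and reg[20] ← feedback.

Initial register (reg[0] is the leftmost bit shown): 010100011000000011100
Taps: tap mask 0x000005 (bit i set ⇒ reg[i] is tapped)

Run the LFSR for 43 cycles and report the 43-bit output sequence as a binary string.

0101000110000000111000001011110000011011000

tick  register→output (feedback)
  0  010100011000000011100→0 (0)
  1  101000110000000111000→1 (0)
  2  010001100000001110000→0 (0)
  3  100011000000011100000→1 (1)
  4  000110000000111000001→0 (0)
  5  001100000001110000010→0 (1)
  6  011000000011100000101→0 (1)
  7  110000000111000001011→1 (1)
  8  100000001110000010111→1 (1)
  9  000000011100000101111→0 (0)
 10  000000111000001011110→0 (0)
 11  000001110000010111100→0 (0)
 12  000011100000101111000→0 (0)
 13  000111000001011110000→0 (0)
 14  001110000010111100000→0 (1)
 15  011100000101111000001→0 (1)
 16  111000001011110000011→1 (0)
 17  110000010111100000110→1 (1)
 18  100000101111000001101→1 (1)
 19  000001011110000011011→0 (0)
 20  000010111100000110110→0 (0)
 21  000101111000001101100→0 (0)
 22  001011110000011011000→0 (1)
 23  010111100000110110001→0 (0)
 24  101111000001101100010→1 (0)
 25  011110000011011000100→0 (1)
 26  111100000110110001001→1 (0)
 27  111000001101100010010→1 (0)
 28  110000011011000100100→1 (1)
 29  100000110110001001001→1 (1)
 30  000001101100010010011→0 (0)
 31  000011011000100100110→0 (0)
 32  000110110001001001100→0 (0)
 33  001101100010010011000→0 (1)
 34  011011000100100110001→0 (1)
 35  110110001001001100011→1 (1)
 36  101100010010011000111→1 (0)
 37  011000100100110001110→0 (1)
 38  110001001001100011101→1 (1)
 39  100010010011000111011→1 (1)
 40  000100100110001110111→0 (0)
 41  001001001100011101110→0 (1)
 42  010010011000111011101→0 (0)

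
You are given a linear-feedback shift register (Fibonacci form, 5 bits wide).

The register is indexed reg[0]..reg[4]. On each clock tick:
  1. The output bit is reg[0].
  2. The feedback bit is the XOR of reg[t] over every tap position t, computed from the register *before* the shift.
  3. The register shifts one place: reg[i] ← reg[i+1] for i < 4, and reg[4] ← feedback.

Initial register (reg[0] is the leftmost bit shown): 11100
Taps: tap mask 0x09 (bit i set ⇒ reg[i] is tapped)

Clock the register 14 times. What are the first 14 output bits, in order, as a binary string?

tick  register→output (feedback)
  0  11100→1 (1)
  1  11001→1 (1)
  2  10011→1 (0)
  3  00110→0 (1)
  4  01101→0 (0)
  5  11010→1 (0)
  6  10100→1 (1)
  7  01001→0 (0)
  8  10010→1 (0)
  9  00100→0 (0)
 10  01000→0 (0)
 11  10000→1 (1)
 12  00001→0 (0)
 13  00010→0 (1)

11100110100100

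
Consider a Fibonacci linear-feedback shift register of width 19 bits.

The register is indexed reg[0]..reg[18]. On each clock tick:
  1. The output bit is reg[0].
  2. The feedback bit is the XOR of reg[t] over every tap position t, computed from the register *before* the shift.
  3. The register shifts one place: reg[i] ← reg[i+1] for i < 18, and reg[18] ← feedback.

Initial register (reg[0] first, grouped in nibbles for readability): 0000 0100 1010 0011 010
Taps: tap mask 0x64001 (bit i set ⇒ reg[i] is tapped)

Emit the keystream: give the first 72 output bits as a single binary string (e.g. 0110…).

000001001010001101001110010111100001011100101110001011111010000010110110

step | reg (before) | out | fb
   0 | 0000010010100011010 | 0 | 0
   1 | 0000100101000110100 | 0 | 1
   2 | 0001001010001101001 | 0 | 1
   3 | 0010010100011010011 | 0 | 1
   4 | 0100101000110100111 | 0 | 0
   5 | 1001010001101001110 | 1 | 0
   6 | 0010100011010011100 | 0 | 1
   7 | 0101000110100111001 | 0 | 0
   8 | 1010001101001110010 | 1 | 1
   9 | 0100011010011100101 | 0 | 1
  10 | 1000110100111001011 | 1 | 1
  11 | 0001101001110010111 | 0 | 1
  12 | 0011010011100101111 | 0 | 0
  13 | 0110100111001011110 | 0 | 0
  14 | 1101001110010111100 | 1 | 0
  15 | 1010011100101111000 | 1 | 0
  16 | 0100111001011110000 | 0 | 1
  17 | 1001110010111100001 | 1 | 0
  18 | 0011100101111000010 | 0 | 1
  19 | 0111001011110000101 | 0 | 1
  20 | 1110010111100001011 | 1 | 1
  21 | 1100101111000010111 | 1 | 0
  22 | 1001011110000101110 | 1 | 0
  23 | 0010111100001011100 | 0 | 1
  24 | 0101111000010111001 | 0 | 0
  25 | 1011110000101110010 | 1 | 1
  26 | 0111100001011100101 | 0 | 1
  27 | 1111000010111001011 | 1 | 1
  28 | 1110000101110010111 | 1 | 0
  29 | 1100001011100101110 | 1 | 0
  30 | 1000010111001011100 | 1 | 0
  31 | 0000101110010111000 | 0 | 1
  32 | 0001011100101110001 | 0 | 0
  33 | 0010111001011100010 | 0 | 1
  34 | 0101110010111000101 | 0 | 1
  35 | 1011100101110001011 | 1 | 1
  36 | 0111001011100010111 | 0 | 1
  37 | 1110010111000101111 | 1 | 1
  38 | 1100101110001011111 | 1 | 0
  39 | 1001011100010111110 | 1 | 1
  40 | 0010111000101111101 | 0 | 0
  41 | 0101110001011111010 | 0 | 0
  42 | 1011100010111110100 | 1 | 0
  43 | 0111000101111101000 | 0 | 0
  44 | 1110001011111010000 | 1 | 0
  45 | 1100010111110100000 | 1 | 1
  46 | 1000101111101000001 | 1 | 0
  47 | 0001011111010000010 | 0 | 1
  48 | 0010111110100000101 | 0 | 1
  49 | 0101111101000001011 | 0 | 0
  50 | 1011111010000010110 | 1 | 1
  51 | 0111110100000101101 | 0 | 1
  52 | 1111101000001011011 | 1 | 0
  53 | 1111010000010110110 | 1 | 1
  54 | 1110100000101101101 | 1 | 0
  55 | 1101000001011011010 | 1 | 1
  56 | 1010000010110110101 | 1 | 1
  57 | 0100000101101101011 | 0 | 0
  58 | 1000001011011010110 | 1 | 1
  59 | 0000010110110101101 | 0 | 1
  60 | 0000101101101011011 | 0 | 1
  61 | 0001011011010110111 | 0 | 1
  62 | 0010110110101101111 | 0 | 0
  63 | 0101101101011011110 | 0 | 0
  64 | 1011011010110111100 | 1 | 0
  65 | 0110110101101111000 | 0 | 1
  66 | 1101101011011110001 | 1 | 1
  67 | 1011010110111100011 | 1 | 1
  68 | 0110101101111000111 | 0 | 0
  69 | 1101011011110001110 | 1 | 0
  70 | 1010110111100011100 | 1 | 0
  71 | 0101101111000111000 | 0 | 1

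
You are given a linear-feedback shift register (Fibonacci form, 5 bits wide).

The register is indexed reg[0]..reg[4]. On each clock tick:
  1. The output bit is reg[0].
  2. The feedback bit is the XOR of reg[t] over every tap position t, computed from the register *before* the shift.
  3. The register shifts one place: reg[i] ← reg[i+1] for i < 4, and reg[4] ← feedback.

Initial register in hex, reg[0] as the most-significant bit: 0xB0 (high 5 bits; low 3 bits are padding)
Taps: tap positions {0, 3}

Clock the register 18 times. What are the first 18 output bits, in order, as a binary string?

101100011111001101

step | reg (before) | out | fb
   0 | 10110 | 1 | 0
   1 | 01100 | 0 | 0
   2 | 11000 | 1 | 1
   3 | 10001 | 1 | 1
   4 | 00011 | 0 | 1
   5 | 00111 | 0 | 1
   6 | 01111 | 0 | 1
   7 | 11111 | 1 | 0
   8 | 11110 | 1 | 0
   9 | 11100 | 1 | 1
  10 | 11001 | 1 | 1
  11 | 10011 | 1 | 0
  12 | 00110 | 0 | 1
  13 | 01101 | 0 | 0
  14 | 11010 | 1 | 0
  15 | 10100 | 1 | 1
  16 | 01001 | 0 | 0
  17 | 10010 | 1 | 0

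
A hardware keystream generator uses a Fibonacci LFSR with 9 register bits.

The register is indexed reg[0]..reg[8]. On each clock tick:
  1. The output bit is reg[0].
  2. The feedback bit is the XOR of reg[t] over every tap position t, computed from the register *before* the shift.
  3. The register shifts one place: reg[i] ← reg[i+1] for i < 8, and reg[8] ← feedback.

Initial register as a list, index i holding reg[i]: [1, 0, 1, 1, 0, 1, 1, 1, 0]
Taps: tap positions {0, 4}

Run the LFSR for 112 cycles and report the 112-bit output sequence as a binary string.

1011011101100000101101011111010101010000001010010101111001011101110000001110011101001001111010111010100010010000

tick  register→output (feedback)
  0  101101110→1 (1)
  1  011011101→0 (1)
  2  110111011→1 (0)
  3  101110110→1 (0)
  4  011101100→0 (0)
  5  111011000→1 (0)
  6  110110000→1 (0)
  7  101100000→1 (1)
  8  011000001→0 (0)
  9  110000010→1 (1)
 10  100000101→1 (1)
 11  000001011→0 (0)
 12  000010110→0 (1)
 13  000101101→0 (0)
 14  001011010→0 (1)
 15  010110101→0 (1)
 16  101101011→1 (1)
 17  011010111→0 (1)
 18  110101111→1 (1)
 19  101011111→1 (0)
 20  010111110→0 (1)
 21  101111101→1 (0)
 22  011111010→0 (1)
 23  111110101→1 (0)
 24  111101010→1 (1)
 25  111010101→1 (0)
 26  110101010→1 (1)
 27  101010101→1 (0)
 28  010101010→0 (0)
 29  101010100→1 (0)
 30  010101000→0 (0)
 31  101010000→1 (0)
 32  010100000→0 (0)
 33  101000000→1 (1)
 34  010000001→0 (0)
 35  100000010→1 (1)
 36  000000101→0 (0)
 37  000001010→0 (0)
 38  000010100→0 (1)
 39  000101001→0 (0)
 40  001010010→0 (1)
 41  010100101→0 (0)
 42  101001010→1 (1)
 43  010010101→0 (1)
 44  100101011→1 (1)
 45  001010111→0 (1)
 46  010101111→0 (0)
 47  101011110→1 (0)
 48  010111100→0 (1)
 49  101111001→1 (0)
 50  011110010→0 (1)
 51  111100101→1 (1)
 52  111001011→1 (1)
 53  110010111→1 (0)
 54  100101110→1 (1)
 55  001011101→0 (1)
 56  010111011→0 (1)
 57  101110111→1 (0)
 58  011101110→0 (0)
 59  111011100→1 (0)
 60  110111000→1 (0)
 61  101110000→1 (0)
 62  011100000→0 (0)
 63  111000000→1 (1)
 64  110000001→1 (1)
 65  100000011→1 (1)
 66  000000111→0 (0)
 67  000001110→0 (0)
 68  000011100→0 (1)
 69  000111001→0 (1)
 70  001110011→0 (1)
 71  011100111→0 (0)
 72  111001110→1 (1)
 73  110011101→1 (0)
 74  100111010→1 (0)
 75  001110100→0 (1)
 76  011101001→0 (0)
 77  111010010→1 (0)
 78  110100100→1 (1)
 79  101001001→1 (1)
 80  010010011→0 (1)
 81  100100111→1 (1)
 82  001001111→0 (0)
 83  010011110→0 (1)
 84  100111101→1 (0)
 85  001111010→0 (1)
 86  011110101→0 (1)
 87  111101011→1 (1)
 88  111010111→1 (0)
 89  110101110→1 (1)
 90  101011101→1 (0)
 91  010111010→0 (1)
 92  101110101→1 (0)
 93  011101010→0 (0)
 94  111010100→1 (0)
 95  110101000→1 (1)
 96  101010001→1 (0)
 97  010100010→0 (0)
 98  101000100→1 (1)
 99  010001001→0 (0)
100  100010010→1 (0)
101  000100100→0 (0)
102  001001000→0 (0)
103  010010000→0 (1)
104  100100001→1 (1)
105  001000011→0 (0)
106  010000110→0 (0)
107  100001100→1 (1)
108  000011001→0 (1)
109  000110011→0 (1)
110  001100111→0 (0)
111  011001110→0 (0)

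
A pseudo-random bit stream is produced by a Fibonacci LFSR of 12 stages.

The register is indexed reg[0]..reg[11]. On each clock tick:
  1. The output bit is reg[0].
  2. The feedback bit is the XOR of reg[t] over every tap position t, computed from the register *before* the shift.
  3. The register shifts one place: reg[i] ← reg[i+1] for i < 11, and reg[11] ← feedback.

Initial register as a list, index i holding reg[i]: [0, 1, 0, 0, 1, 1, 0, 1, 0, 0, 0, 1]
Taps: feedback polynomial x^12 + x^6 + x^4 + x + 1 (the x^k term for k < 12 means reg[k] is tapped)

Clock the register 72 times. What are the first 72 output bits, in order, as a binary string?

step | reg (before) | out | fb
   0 | 010011010001 | 0 | 0
   1 | 100110100010 | 1 | 1
   2 | 001101000101 | 0 | 0
   3 | 011010001010 | 0 | 0
   4 | 110100010100 | 1 | 0
   5 | 101000101000 | 1 | 0
   6 | 010001010000 | 0 | 1
   7 | 100010100001 | 1 | 1
   8 | 000101000011 | 0 | 0
   9 | 001010000110 | 0 | 1
  10 | 010100001101 | 0 | 1
  11 | 101000011011 | 1 | 1
  12 | 010000110111 | 0 | 0
  13 | 100001101110 | 1 | 0
  14 | 000011011100 | 0 | 1
  15 | 000110111001 | 0 | 0
  16 | 001101110010 | 0 | 1
  17 | 011011100101 | 0 | 1
  18 | 110111001011 | 1 | 1
  19 | 101110010111 | 1 | 0
  20 | 011100101110 | 0 | 0
  21 | 111001011100 | 1 | 0
  22 | 110010111000 | 1 | 0
  23 | 100101110000 | 1 | 0
  24 | 001011100000 | 0 | 0
  25 | 010111000000 | 0 | 0
  26 | 101110000000 | 1 | 0
  27 | 011100000000 | 0 | 1
  28 | 111000000001 | 1 | 0
  29 | 110000000010 | 1 | 0
  30 | 100000000100 | 1 | 1
  31 | 000000001001 | 0 | 0
  32 | 000000010010 | 0 | 0
  33 | 000000100100 | 0 | 1
  34 | 000001001001 | 0 | 0
  35 | 000010010010 | 0 | 1
  36 | 000100100101 | 0 | 1
  37 | 001001001011 | 0 | 0
  38 | 010010010110 | 0 | 0
  39 | 100100101100 | 1 | 0
  40 | 001001011000 | 0 | 0
  41 | 010010110000 | 0 | 1
  42 | 100101100001 | 1 | 0
  43 | 001011000010 | 0 | 1
  44 | 010110000101 | 0 | 0
  45 | 101100001010 | 1 | 1
  46 | 011000010101 | 0 | 1
  47 | 110000101011 | 1 | 1
  48 | 100001010111 | 1 | 1
  49 | 000010101111 | 0 | 0
  50 | 000101011110 | 0 | 0
  51 | 001010111100 | 0 | 0
  52 | 010101111000 | 0 | 0
  53 | 101011110000 | 1 | 1
  54 | 010111100001 | 0 | 1
  55 | 101111000011 | 1 | 0
  56 | 011110000110 | 0 | 0
  57 | 111100001100 | 1 | 0
  58 | 111000011000 | 1 | 0
  59 | 110000110000 | 1 | 1
  60 | 100001100001 | 1 | 0
  61 | 000011000010 | 0 | 1
  62 | 000110000101 | 0 | 1
  63 | 001100001011 | 0 | 0
  64 | 011000010110 | 0 | 1
  65 | 110000101101 | 1 | 1
  66 | 100001011011 | 1 | 1
  67 | 000010110111 | 0 | 0
  68 | 000101101110 | 0 | 1
  69 | 001011011101 | 0 | 1
  70 | 010110111011 | 0 | 1
  71 | 101101110111 | 1 | 0

010011010001010000110111001011100000000100100101100001010111100001100001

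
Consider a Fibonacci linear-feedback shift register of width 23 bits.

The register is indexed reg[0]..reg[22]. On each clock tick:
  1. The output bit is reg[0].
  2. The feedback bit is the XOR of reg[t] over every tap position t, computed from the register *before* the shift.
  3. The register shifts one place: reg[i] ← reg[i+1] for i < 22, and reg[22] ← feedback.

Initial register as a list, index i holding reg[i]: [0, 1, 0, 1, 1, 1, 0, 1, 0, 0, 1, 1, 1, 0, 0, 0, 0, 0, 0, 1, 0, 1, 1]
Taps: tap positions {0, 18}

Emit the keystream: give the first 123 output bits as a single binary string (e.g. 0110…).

step | reg (before) | out | fb
   0 | 01011101001110000001011 | 0 | 0
   1 | 10111010011100000010110 | 1 | 0
   2 | 01110100111000000101100 | 0 | 0
   3 | 11101001110000001011000 | 1 | 0
   4 | 11010011100000010110000 | 1 | 0
   5 | 10100111000000101100000 | 1 | 1
   6 | 01001110000001011000001 | 0 | 0
   7 | 10011100000010110000010 | 1 | 1
   8 | 00111000000101100000101 | 0 | 0
   9 | 01110000001011000001010 | 0 | 0
  10 | 11100000010110000010100 | 1 | 0
  11 | 11000000101100000101000 | 1 | 1
  12 | 10000001011000001010001 | 1 | 0
  13 | 00000010110000010100010 | 0 | 0
  14 | 00000101100000101000100 | 0 | 0
  15 | 00001011000001010001000 | 0 | 0
  16 | 00010110000010100010000 | 0 | 1
  17 | 00101100000101000100001 | 0 | 0
  18 | 01011000001010001000010 | 0 | 0
  19 | 10110000010100010000100 | 1 | 1
  20 | 01100000101000100001001 | 0 | 0
  21 | 11000001010001000010010 | 1 | 0
  22 | 10000010100010000100100 | 1 | 1
  23 | 00000101000100001001001 | 0 | 0
  24 | 00001010001000010010010 | 0 | 1
  25 | 00010100010000100100101 | 0 | 0
  26 | 00101000100001001001010 | 0 | 0
  27 | 01010001000010010010100 | 0 | 1
  28 | 10100010000100100101001 | 1 | 1
  29 | 01000100001001001010011 | 0 | 1
  30 | 10001000010010010100111 | 1 | 1
  31 | 00010000100100101001111 | 0 | 0
  32 | 00100001001001010011110 | 0 | 1
  33 | 01000010010010100111101 | 0 | 1
  34 | 10000100100101001111011 | 1 | 0
  35 | 00001001001010011110110 | 0 | 1
  36 | 00010010010100111101101 | 0 | 0
  37 | 00100100101001111011010 | 0 | 1
  38 | 01001001010011110110101 | 0 | 1
  39 | 10010010100111101101011 | 1 | 1
  40 | 00100101001111011010111 | 0 | 1
  41 | 01001010011110110101111 | 0 | 0
  42 | 10010100111101101011110 | 1 | 0
  43 | 00101001111011010111100 | 0 | 1
  44 | 01010011110110101111001 | 0 | 1
  45 | 10100111101101011110011 | 1 | 0
  46 | 01001111011010111100110 | 0 | 0
  47 | 10011110110101111001100 | 1 | 1
  48 | 00111101101011110011001 | 0 | 1
  49 | 01111011010111100110011 | 0 | 1
  50 | 11110110101111001100111 | 1 | 1
  51 | 11101101011110011001111 | 1 | 1
  52 | 11011010111100110011111 | 1 | 0
  53 | 10110101111001100111110 | 1 | 0
  54 | 01101011110011001111100 | 0 | 1
  55 | 11010111100110011111001 | 1 | 0
  56 | 10101111001100111110010 | 1 | 0
  57 | 01011110011001111100100 | 0 | 0
  58 | 10111100110011111001000 | 1 | 1
  59 | 01111001100111110010001 | 0 | 1
  60 | 11110011001111100100011 | 1 | 1
  61 | 11100110011111001000111 | 1 | 1
  62 | 11001100111110010001111 | 1 | 1
  63 | 10011001111100100011111 | 1 | 0
  64 | 00110011111001000111110 | 0 | 1
  65 | 01100111110010001111101 | 0 | 1
  66 | 11001111100100011111011 | 1 | 0
  67 | 10011111001000111110110 | 1 | 0
  68 | 00111110010001111101100 | 0 | 0
  69 | 01111100100011111011000 | 0 | 1
  70 | 11111001000111110110001 | 1 | 0
  71 | 11110010001111101100010 | 1 | 1
  72 | 11100100011111011000101 | 1 | 1
  73 | 11001000111110110001011 | 1 | 1
  74 | 10010001111101100010111 | 1 | 0
  75 | 00100011111011000101110 | 0 | 0
  76 | 01000111110110001011100 | 0 | 1
  77 | 10001111101100010111001 | 1 | 0
  78 | 00011111011000101110010 | 0 | 1
  79 | 00111110110001011100101 | 0 | 0
  80 | 01111101100010111001010 | 0 | 0
  81 | 11111011000101110010100 | 1 | 0
  82 | 11110110001011100101000 | 1 | 1
  83 | 11101100010111001010001 | 1 | 0
  84 | 11011000101110010100010 | 1 | 1
  85 | 10110001011100101000101 | 1 | 1
  86 | 01100010111001010001011 | 0 | 0
  87 | 11000101110010100010110 | 1 | 0
  88 | 10001011100101000101100 | 1 | 1
  89 | 00010111001010001011001 | 0 | 1
  90 | 00101110010100010110011 | 0 | 1
  91 | 01011100101000101100111 | 0 | 0
  92 | 10111001010001011001110 | 1 | 1
  93 | 01110010100010110011101 | 0 | 1
  94 | 11100101000101100111011 | 1 | 0
  95 | 11001010001011001110110 | 1 | 0
  96 | 10010100010110011101100 | 1 | 1
  97 | 00101000101100111011001 | 0 | 1
  98 | 01010001011001110110011 | 0 | 1
  99 | 10100010110011101100111 | 1 | 1
 100 | 01000101100111011001111 | 0 | 0
 101 | 10001011001110110011110 | 1 | 0
 102 | 00010110011101100111100 | 0 | 1
 103 | 00101100111011001111001 | 0 | 1
 104 | 01011001110110011110011 | 0 | 1
 105 | 10110011101100111100111 | 1 | 1
 106 | 01100111011001111001111 | 0 | 0
 107 | 11001110110011110011110 | 1 | 0
 108 | 10011101100111100111100 | 1 | 0
 109 | 00111011001111001111000 | 0 | 1
 110 | 01110110011110011110001 | 0 | 1
 111 | 11101100111100111100011 | 1 | 1
 112 | 11011001111001111000111 | 1 | 1
 113 | 10110011110011110001111 | 1 | 1
 114 | 01100111100111100011111 | 0 | 1
 115 | 11001111001111000111111 | 1 | 0
 116 | 10011110011110001111110 | 1 | 0
 117 | 00111100111100011111100 | 0 | 1
 118 | 01111001111000111111001 | 0 | 1
 119 | 11110011110001111110011 | 1 | 0
 120 | 11100111100011111100110 | 1 | 1
 121 | 11001111000111111001101 | 1 | 1
 122 | 10011110001111110011011 | 1 | 0

010111010011100000010110000010100010000100100101001111011010111100110011111001000111110110001011100101000101100111011001111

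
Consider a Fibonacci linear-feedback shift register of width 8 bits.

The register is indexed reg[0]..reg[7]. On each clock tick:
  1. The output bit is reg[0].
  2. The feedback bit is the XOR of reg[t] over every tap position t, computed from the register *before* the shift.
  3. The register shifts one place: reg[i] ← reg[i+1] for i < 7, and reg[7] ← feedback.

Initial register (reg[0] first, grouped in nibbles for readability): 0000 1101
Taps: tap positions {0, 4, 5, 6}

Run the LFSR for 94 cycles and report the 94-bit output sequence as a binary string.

0000110100110101101101010000010011101100100100110000001110100100011100010000000101100011110100

k : reg_k → out_k, fb_k
0: 00001101 → 0, fb=0
1: 00011010 → 0, fb=0
2: 00110100 → 0, fb=1
3: 01101001 → 0, fb=1
4: 11010011 → 1, fb=0
5: 10100110 → 1, fb=1
6: 01001101 → 0, fb=0
7: 10011010 → 1, fb=1
8: 00110101 → 0, fb=1
9: 01101011 → 0, fb=0
10: 11010110 → 1, fb=1
11: 10101101 → 1, fb=1
12: 01011011 → 0, fb=0
13: 10110110 → 1, fb=1
14: 01101101 → 0, fb=0
15: 11011010 → 1, fb=1
16: 10110101 → 1, fb=0
17: 01101010 → 0, fb=0
18: 11010100 → 1, fb=0
19: 10101000 → 1, fb=0
20: 01010000 → 0, fb=0
21: 10100000 → 1, fb=1
22: 01000001 → 0, fb=0
23: 10000010 → 1, fb=0
24: 00000100 → 0, fb=1
25: 00001001 → 0, fb=1
26: 00010011 → 0, fb=1
27: 00100111 → 0, fb=0
28: 01001110 → 0, fb=1
29: 10011101 → 1, fb=1
30: 00111011 → 0, fb=0
31: 01110110 → 0, fb=0
32: 11101100 → 1, fb=1
33: 11011001 → 1, fb=0
34: 10110010 → 1, fb=0
35: 01100100 → 0, fb=1
36: 11001001 → 1, fb=0
37: 10010010 → 1, fb=0
38: 00100100 → 0, fb=1
39: 01001001 → 0, fb=1
40: 10010011 → 1, fb=0
41: 00100110 → 0, fb=0
42: 01001100 → 0, fb=0
43: 10011000 → 1, fb=0
44: 00110000 → 0, fb=0
45: 01100000 → 0, fb=0
46: 11000000 → 1, fb=1
47: 10000001 → 1, fb=1
48: 00000011 → 0, fb=1
49: 00000111 → 0, fb=0
50: 00001110 → 0, fb=1
51: 00011101 → 0, fb=0
52: 00111010 → 0, fb=0
53: 01110100 → 0, fb=1
54: 11101001 → 1, fb=0
55: 11010010 → 1, fb=0
56: 10100100 → 1, fb=0
57: 01001000 → 0, fb=1
58: 10010001 → 1, fb=1
59: 00100011 → 0, fb=1
60: 01000111 → 0, fb=0
61: 10001110 → 1, fb=0
62: 00011100 → 0, fb=0
63: 00111000 → 0, fb=1
64: 01110001 → 0, fb=0
65: 11100010 → 1, fb=0
66: 11000100 → 1, fb=0
67: 10001000 → 1, fb=0
68: 00010000 → 0, fb=0
69: 00100000 → 0, fb=0
70: 01000000 → 0, fb=0
71: 10000000 → 1, fb=1
72: 00000001 → 0, fb=0
73: 00000010 → 0, fb=1
74: 00000101 → 0, fb=1
75: 00001011 → 0, fb=0
76: 00010110 → 0, fb=0
77: 00101100 → 0, fb=0
78: 01011000 → 0, fb=1
79: 10110001 → 1, fb=1
80: 01100011 → 0, fb=1
81: 11000111 → 1, fb=1
82: 10001111 → 1, fb=0
83: 00011110 → 0, fb=1
84: 00111101 → 0, fb=0
85: 01111010 → 0, fb=0
86: 11110100 → 1, fb=0
87: 11101000 → 1, fb=0
88: 11010000 → 1, fb=1
89: 10100001 → 1, fb=1
90: 01000011 → 0, fb=1
91: 10000111 → 1, fb=1
92: 00001111 → 0, fb=1
93: 00011111 → 0, fb=1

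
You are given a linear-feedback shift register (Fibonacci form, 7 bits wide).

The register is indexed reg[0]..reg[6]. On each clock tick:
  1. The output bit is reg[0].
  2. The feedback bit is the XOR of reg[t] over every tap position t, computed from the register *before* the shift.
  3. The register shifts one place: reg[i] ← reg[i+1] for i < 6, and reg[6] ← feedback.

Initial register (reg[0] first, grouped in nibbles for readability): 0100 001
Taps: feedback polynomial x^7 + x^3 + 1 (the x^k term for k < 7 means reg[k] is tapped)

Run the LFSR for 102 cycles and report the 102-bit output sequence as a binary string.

k : reg_k → out_k, fb_k
0: 0100001 → 0, fb=0
1: 1000010 → 1, fb=1
2: 0000101 → 0, fb=0
3: 0001010 → 0, fb=1
4: 0010101 → 0, fb=0
5: 0101010 → 0, fb=1
6: 1010101 → 1, fb=1
7: 0101011 → 0, fb=1
8: 1010111 → 1, fb=1
9: 0101111 → 0, fb=1
10: 1011111 → 1, fb=0
11: 0111110 → 0, fb=1
12: 1111101 → 1, fb=0
13: 1111010 → 1, fb=0
14: 1110100 → 1, fb=1
15: 1101001 → 1, fb=0
16: 1010010 → 1, fb=1
17: 0100101 → 0, fb=0
18: 1001010 → 1, fb=0
19: 0010100 → 0, fb=0
20: 0101000 → 0, fb=1
21: 1010001 → 1, fb=1
22: 0100011 → 0, fb=0
23: 1000110 → 1, fb=1
24: 0001101 → 0, fb=1
25: 0011011 → 0, fb=1
26: 0110111 → 0, fb=0
27: 1101110 → 1, fb=0
28: 1011100 → 1, fb=0
29: 0111000 → 0, fb=1
30: 1110001 → 1, fb=1
31: 1100011 → 1, fb=1
32: 1000111 → 1, fb=1
33: 0001111 → 0, fb=1
34: 0011111 → 0, fb=1
35: 0111111 → 0, fb=1
36: 1111111 → 1, fb=0
37: 1111110 → 1, fb=0
38: 1111100 → 1, fb=0
39: 1111000 → 1, fb=0
40: 1110000 → 1, fb=1
41: 1100001 → 1, fb=1
42: 1000011 → 1, fb=1
43: 0000111 → 0, fb=0
44: 0001110 → 0, fb=1
45: 0011101 → 0, fb=1
46: 0111011 → 0, fb=1
47: 1110111 → 1, fb=1
48: 1101111 → 1, fb=0
49: 1011110 → 1, fb=0
50: 0111100 → 0, fb=1
51: 1111001 → 1, fb=0
52: 1110010 → 1, fb=1
53: 1100101 → 1, fb=1
54: 1001011 → 1, fb=0
55: 0010110 → 0, fb=0
56: 0101100 → 0, fb=1
57: 1011001 → 1, fb=0
58: 0110010 → 0, fb=0
59: 1100100 → 1, fb=1
60: 1001001 → 1, fb=0
61: 0010010 → 0, fb=0
62: 0100100 → 0, fb=0
63: 1001000 → 1, fb=0
64: 0010000 → 0, fb=0
65: 0100000 → 0, fb=0
66: 1000000 → 1, fb=1
67: 0000001 → 0, fb=0
68: 0000010 → 0, fb=0
69: 0000100 → 0, fb=0
70: 0001000 → 0, fb=1
71: 0010001 → 0, fb=0
72: 0100010 → 0, fb=0
73: 1000100 → 1, fb=1
74: 0001001 → 0, fb=1
75: 0010011 → 0, fb=0
76: 0100110 → 0, fb=0
77: 1001100 → 1, fb=0
78: 0011000 → 0, fb=1
79: 0110001 → 0, fb=0
80: 1100010 → 1, fb=1
81: 1000101 → 1, fb=1
82: 0001011 → 0, fb=1
83: 0010111 → 0, fb=0
84: 0101110 → 0, fb=1
85: 1011101 → 1, fb=0
86: 0111010 → 0, fb=1
87: 1110101 → 1, fb=1
88: 1101011 → 1, fb=0
89: 1010110 → 1, fb=1
90: 0101101 → 0, fb=1
91: 1011011 → 1, fb=0
92: 0110110 → 0, fb=0
93: 1101100 → 1, fb=0
94: 1011000 → 1, fb=0
95: 0110000 → 0, fb=0
96: 1100000 → 1, fb=1
97: 1000001 → 1, fb=1
98: 0000011 → 0, fb=0
99: 0000110 → 0, fb=0
100: 0001100 → 0, fb=1
101: 0011001 → 0, fb=1

010000101010111110100101000110111000111111100001110111100101100100100000010001001100010111010110110000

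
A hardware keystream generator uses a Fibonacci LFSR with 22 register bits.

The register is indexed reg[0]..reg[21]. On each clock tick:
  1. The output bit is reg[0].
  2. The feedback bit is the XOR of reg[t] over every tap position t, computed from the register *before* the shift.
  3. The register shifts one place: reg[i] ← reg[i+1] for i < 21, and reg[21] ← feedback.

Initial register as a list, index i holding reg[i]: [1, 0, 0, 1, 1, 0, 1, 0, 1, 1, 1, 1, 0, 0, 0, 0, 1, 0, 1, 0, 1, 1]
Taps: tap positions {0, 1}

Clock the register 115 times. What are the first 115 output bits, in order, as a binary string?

1001101011110000101011101011110001000111110011110001001100100001010001001101010110001111001101011111101001000101011

step | reg (before) | out | fb
   0 | 1001101011110000101011 | 1 | 1
   1 | 0011010111100001010111 | 0 | 0
   2 | 0110101111000010101110 | 0 | 1
   3 | 1101011110000101011101 | 1 | 0
   4 | 1010111100001010111010 | 1 | 1
   5 | 0101111000010101110101 | 0 | 1
   6 | 1011110000101011101011 | 1 | 1
   7 | 0111100001010111010111 | 0 | 1
   8 | 1111000010101110101111 | 1 | 0
   9 | 1110000101011101011110 | 1 | 0
  10 | 1100001010111010111100 | 1 | 0
  11 | 1000010101110101111000 | 1 | 1
  12 | 0000101011101011110001 | 0 | 0
  13 | 0001010111010111100010 | 0 | 0
  14 | 0010101110101111000100 | 0 | 0
  15 | 0101011101011110001000 | 0 | 1
  16 | 1010111010111100010001 | 1 | 1
  17 | 0101110101111000100011 | 0 | 1
  18 | 1011101011110001000111 | 1 | 1
  19 | 0111010111100010001111 | 0 | 1
  20 | 1110101111000100011111 | 1 | 0
  21 | 1101011110001000111110 | 1 | 0
  22 | 1010111100010001111100 | 1 | 1
  23 | 0101111000100011111001 | 0 | 1
  24 | 1011110001000111110011 | 1 | 1
  25 | 0111100010001111100111 | 0 | 1
  26 | 1111000100011111001111 | 1 | 0
  27 | 1110001000111110011110 | 1 | 0
  28 | 1100010001111100111100 | 1 | 0
  29 | 1000100011111001111000 | 1 | 1
  30 | 0001000111110011110001 | 0 | 0
  31 | 0010001111100111100010 | 0 | 0
  32 | 0100011111001111000100 | 0 | 1
  33 | 1000111110011110001001 | 1 | 1
  34 | 0001111100111100010011 | 0 | 0
  35 | 0011111001111000100110 | 0 | 0
  36 | 0111110011110001001100 | 0 | 1
  37 | 1111100111100010011001 | 1 | 0
  38 | 1111001111000100110010 | 1 | 0
  39 | 1110011110001001100100 | 1 | 0
  40 | 1100111100010011001000 | 1 | 0
  41 | 1001111000100110010000 | 1 | 1
  42 | 0011110001001100100001 | 0 | 0
  43 | 0111100010011001000010 | 0 | 1
  44 | 1111000100110010000101 | 1 | 0
  45 | 1110001001100100001010 | 1 | 0
  46 | 1100010011001000010100 | 1 | 0
  47 | 1000100110010000101000 | 1 | 1
  48 | 0001001100100001010001 | 0 | 0
  49 | 0010011001000010100010 | 0 | 0
  50 | 0100110010000101000100 | 0 | 1
  51 | 1001100100001010001001 | 1 | 1
  52 | 0011001000010100010011 | 0 | 0
  53 | 0110010000101000100110 | 0 | 1
  54 | 1100100001010001001101 | 1 | 0
  55 | 1001000010100010011010 | 1 | 1
  56 | 0010000101000100110101 | 0 | 0
  57 | 0100001010001001101010 | 0 | 1
  58 | 1000010100010011010101 | 1 | 1
  59 | 0000101000100110101011 | 0 | 0
  60 | 0001010001001101010110 | 0 | 0
  61 | 0010100010011010101100 | 0 | 0
  62 | 0101000100110101011000 | 0 | 1
  63 | 1010001001101010110001 | 1 | 1
  64 | 0100010011010101100011 | 0 | 1
  65 | 1000100110101011000111 | 1 | 1
  66 | 0001001101010110001111 | 0 | 0
  67 | 0010011010101100011110 | 0 | 0
  68 | 0100110101011000111100 | 0 | 1
  69 | 1001101010110001111001 | 1 | 1
  70 | 0011010101100011110011 | 0 | 0
  71 | 0110101011000111100110 | 0 | 1
  72 | 1101010110001111001101 | 1 | 0
  73 | 1010101100011110011010 | 1 | 1
  74 | 0101011000111100110101 | 0 | 1
  75 | 1010110001111001101011 | 1 | 1
  76 | 0101100011110011010111 | 0 | 1
  77 | 1011000111100110101111 | 1 | 1
  78 | 0110001111001101011111 | 0 | 1
  79 | 1100011110011010111111 | 1 | 0
  80 | 1000111100110101111110 | 1 | 1
  81 | 0001111001101011111101 | 0 | 0
  82 | 0011110011010111111010 | 0 | 0
  83 | 0111100110101111110100 | 0 | 1
  84 | 1111001101011111101001 | 1 | 0
  85 | 1110011010111111010010 | 1 | 0
  86 | 1100110101111110100100 | 1 | 0
  87 | 1001101011111101001000 | 1 | 1
  88 | 0011010111111010010001 | 0 | 0
  89 | 0110101111110100100010 | 0 | 1
  90 | 1101011111101001000101 | 1 | 0
  91 | 1010111111010010001010 | 1 | 1
  92 | 0101111110100100010101 | 0 | 1
  93 | 1011111101001000101011 | 1 | 1
  94 | 0111111010010001010111 | 0 | 1
  95 | 1111110100100010101111 | 1 | 0
  96 | 1111101001000101011110 | 1 | 0
  97 | 1111010010001010111100 | 1 | 0
  98 | 1110100100010101111000 | 1 | 0
  99 | 1101001000101011110000 | 1 | 0
 100 | 1010010001010111100000 | 1 | 1
 101 | 0100100010101111000001 | 0 | 1
 102 | 1001000101011110000011 | 1 | 1
 103 | 0010001010111100000111 | 0 | 0
 104 | 0100010101111000001110 | 0 | 1
 105 | 1000101011110000011101 | 1 | 1
 106 | 0001010111100000111011 | 0 | 0
 107 | 0010101111000001110110 | 0 | 0
 108 | 0101011110000011101100 | 0 | 1
 109 | 1010111100000111011001 | 1 | 1
 110 | 0101111000001110110011 | 0 | 1
 111 | 1011110000011101100111 | 1 | 1
 112 | 0111100000111011001111 | 0 | 1
 113 | 1111000001110110011111 | 1 | 0
 114 | 1110000011101100111110 | 1 | 0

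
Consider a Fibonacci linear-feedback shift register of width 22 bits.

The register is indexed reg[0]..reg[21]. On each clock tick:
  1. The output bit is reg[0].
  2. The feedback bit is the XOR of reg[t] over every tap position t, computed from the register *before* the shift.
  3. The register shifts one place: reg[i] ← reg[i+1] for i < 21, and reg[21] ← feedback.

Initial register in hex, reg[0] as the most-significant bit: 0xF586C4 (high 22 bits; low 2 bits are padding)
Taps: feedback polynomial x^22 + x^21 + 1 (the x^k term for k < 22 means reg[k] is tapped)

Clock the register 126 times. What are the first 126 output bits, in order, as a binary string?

111101011000011011000101011001000001001000011001000111111000111110111000010101000010101101000001100111110011011000000100010101

tick  register→output (feedback)
  0  1111010110000110110001→1 (0)
  1  1110101100001101100010→1 (1)
  2  1101011000011011000101→1 (0)
  3  1010110000110110001010→1 (1)
  4  0101100001101100010101→0 (1)
  5  1011000011011000101011→1 (0)
  6  0110000110110001010110→0 (0)
  7  1100001101100010101100→1 (1)
  8  1000011011000101011001→1 (0)
  9  0000110110001010110010→0 (0)
 10  0001101100010101100100→0 (0)
 11  0011011000101011001000→0 (0)
 12  0110110001010110010000→0 (0)
 13  1101100010101100100000→1 (1)
 14  1011000101011001000001→1 (0)
 15  0110001010110010000010→0 (0)
 16  1100010101100100000100→1 (1)
 17  1000101011001000001001→1 (0)
 18  0001010110010000010010→0 (0)
 19  0010101100100000100100→0 (0)
 20  0101011001000001001000→0 (0)
 21  1010110010000010010000→1 (1)
 22  0101100100000100100001→0 (1)
 23  1011001000001001000011→1 (0)
 24  0110010000010010000110→0 (0)
 25  1100100000100100001100→1 (1)
 26  1001000001001000011001→1 (0)
 27  0010000010010000110010→0 (0)
 28  0100000100100001100100→0 (0)
 29  1000001001000011001000→1 (1)
 30  0000010010000110010001→0 (1)
 31  0000100100001100100011→0 (1)
 32  0001001000011001000111→0 (1)
 33  0010010000110010001111→0 (1)
 34  0100100001100100011111→0 (1)
 35  1001000011001000111111→1 (0)
 36  0010000110010001111110→0 (0)
 37  0100001100100011111100→0 (0)
 38  1000011001000111111000→1 (1)
 39  0000110010001111110001→0 (1)
 40  0001100100011111100011→0 (1)
 41  0011001000111111000111→0 (1)
 42  0110010001111110001111→0 (1)
 43  1100100011111100011111→1 (0)
 44  1001000111111000111110→1 (1)
 45  0010001111110001111101→0 (1)
 46  0100011111100011111011→0 (1)
 47  1000111111000111110111→1 (0)
 48  0001111110001111101110→0 (0)
 49  0011111100011111011100→0 (0)
 50  0111111000111110111000→0 (0)
 51  1111110001111101110000→1 (1)
 52  1111100011111011100001→1 (0)
 53  1111000111110111000010→1 (1)
 54  1110001111101110000101→1 (0)
 55  1100011111011100001010→1 (1)
 56  1000111110111000010101→1 (0)
 57  0001111101110000101010→0 (0)
 58  0011111011100001010100→0 (0)
 59  0111110111000010101000→0 (0)
 60  1111101110000101010000→1 (1)
 61  1111011100001010100001→1 (0)
 62  1110111000010101000010→1 (1)
 63  1101110000101010000101→1 (0)
 64  1011100001010100001010→1 (1)
 65  0111000010101000010101→0 (1)
 66  1110000101010000101011→1 (0)
 67  1100001010100001010110→1 (1)
 68  1000010101000010101101→1 (0)
 69  0000101010000101011010→0 (0)
 70  0001010100001010110100→0 (0)
 71  0010101000010101101000→0 (0)
 72  0101010000101011010000→0 (0)
 73  1010100001010110100000→1 (1)
 74  0101000010101101000001→0 (1)
 75  1010000101011010000011→1 (0)
 76  0100001010110100000110→0 (0)
 77  1000010101101000001100→1 (1)
 78  0000101011010000011001→0 (1)
 79  0001010110100000110011→0 (1)
 80  0010101101000001100111→0 (1)
 81  0101011010000011001111→0 (1)
 82  1010110100000110011111→1 (0)
 83  0101101000001100111110→0 (0)
 84  1011010000011001111100→1 (1)
 85  0110100000110011111001→0 (1)
 86  1101000001100111110011→1 (0)
 87  1010000011001111100110→1 (1)
 88  0100000110011111001101→0 (1)
 89  1000001100111110011011→1 (0)
 90  0000011001111100110110→0 (0)
 91  0000110011111001101100→0 (0)
 92  0001100111110011011000→0 (0)
 93  0011001111100110110000→0 (0)
 94  0110011111001101100000→0 (0)
 95  1100111110011011000000→1 (1)
 96  1001111100110110000001→1 (0)
 97  0011111001101100000010→0 (0)
 98  0111110011011000000100→0 (0)
 99  1111100110110000001000→1 (1)
100  1111001101100000010001→1 (0)
101  1110011011000000100010→1 (1)
102  1100110110000001000101→1 (0)
103  1001101100000010001010→1 (1)
104  0011011000000100010101→0 (1)
105  0110110000001000101011→0 (1)
106  1101100000010001010111→1 (0)
107  1011000000100010101110→1 (1)
108  0110000001000101011101→0 (1)
109  1100000010001010111011→1 (0)
110  1000000100010101110110→1 (1)
111  0000001000101011101101→0 (1)
112  0000010001010111011011→0 (1)
113  0000100010101110110111→0 (1)
114  0001000101011101101111→0 (1)
115  0010001010111011011111→0 (1)
116  0100010101110110111111→0 (1)
117  1000101011101101111111→1 (0)
118  0001010111011011111110→0 (0)
119  0010101110110111111100→0 (0)
120  0101011101101111111000→0 (0)
121  1010111011011111110000→1 (1)
122  0101110110111111100001→0 (1)
123  1011101101111111000011→1 (0)
124  0111011011111110000110→0 (0)
125  1110110111111100001100→1 (1)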